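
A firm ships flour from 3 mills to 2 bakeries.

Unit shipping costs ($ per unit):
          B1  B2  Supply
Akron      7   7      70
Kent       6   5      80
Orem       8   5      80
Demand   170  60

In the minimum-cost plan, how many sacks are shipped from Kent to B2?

0

Solving gives:
  Akron→B1: 70 × $7 = $490
  Kent→B1: 80 × $6 = $480
  Orem→B1: 20 × $8 = $160
  Orem→B2: 60 × $5 = $300
Total cost = $1430.
The route Kent→B2 is not used.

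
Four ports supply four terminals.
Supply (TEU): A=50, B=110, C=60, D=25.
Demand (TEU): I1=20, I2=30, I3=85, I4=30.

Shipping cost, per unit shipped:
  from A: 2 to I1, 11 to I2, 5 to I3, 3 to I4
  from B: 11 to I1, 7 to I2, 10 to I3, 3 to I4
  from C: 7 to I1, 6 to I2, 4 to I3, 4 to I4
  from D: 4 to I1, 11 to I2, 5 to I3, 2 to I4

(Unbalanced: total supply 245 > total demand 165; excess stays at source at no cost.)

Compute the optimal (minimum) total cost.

A cheapest plan:
  A→I1: 20 × 2 = 40
  A→I3: 25 × 5 = 125
  A→I4: 5 × 3 = 15
  B→I2: 30 × 7 = 210
  C→I3: 60 × 4 = 240
  D→I4: 25 × 2 = 50
Total = 40 + 125 + 15 + 210 + 240 + 50 = 680.

680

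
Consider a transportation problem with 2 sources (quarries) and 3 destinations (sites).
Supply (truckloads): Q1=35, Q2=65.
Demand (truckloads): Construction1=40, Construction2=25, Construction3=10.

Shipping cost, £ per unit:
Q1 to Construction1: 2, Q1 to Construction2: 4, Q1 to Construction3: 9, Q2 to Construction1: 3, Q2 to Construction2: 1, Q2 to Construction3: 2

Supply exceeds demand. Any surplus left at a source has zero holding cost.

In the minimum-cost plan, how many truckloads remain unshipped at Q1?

An optimal plan:
  Q1 to Construction1: 35 truckloads
  Q2 to Construction1: 5 truckloads
  Q2 to Construction2: 25 truckloads
  Q2 to Construction3: 10 truckloads
Total cost = £130.
Q1 ships 35 of its 35, leaving 0.

0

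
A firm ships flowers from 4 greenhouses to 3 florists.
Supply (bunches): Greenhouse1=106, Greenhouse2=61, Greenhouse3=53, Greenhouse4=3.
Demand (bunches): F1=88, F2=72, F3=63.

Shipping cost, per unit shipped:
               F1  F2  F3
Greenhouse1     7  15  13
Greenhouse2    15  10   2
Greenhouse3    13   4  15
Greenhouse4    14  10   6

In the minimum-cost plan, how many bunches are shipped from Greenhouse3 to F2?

53

The minimum-cost plan:
  Greenhouse1 to F1: 88 × 7 = 616
  Greenhouse1 to F2: 18 × 15 = 270
  Greenhouse2 to F3: 61 × 2 = 122
  Greenhouse3 to F2: 53 × 4 = 212
  Greenhouse4 to F2: 1 × 10 = 10
  Greenhouse4 to F3: 2 × 6 = 12
Total cost = 1242.
So Greenhouse3→F2 carries 53 bunches.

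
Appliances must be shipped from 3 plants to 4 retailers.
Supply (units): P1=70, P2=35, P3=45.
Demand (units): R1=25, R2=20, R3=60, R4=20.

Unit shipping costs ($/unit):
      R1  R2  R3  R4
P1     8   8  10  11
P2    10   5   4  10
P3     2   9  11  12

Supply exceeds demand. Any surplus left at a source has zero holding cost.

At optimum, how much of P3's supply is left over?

Minimum-cost shipments:
  P1->R2: 20 × $8 = $160
  P1->R3: 25 × $10 = $250
  P1->R4: 20 × $11 = $220
  P2->R3: 35 × $4 = $140
  P3->R1: 25 × $2 = $50
Total cost = $820.
P3 ships 25 of its 45, leaving 20.

20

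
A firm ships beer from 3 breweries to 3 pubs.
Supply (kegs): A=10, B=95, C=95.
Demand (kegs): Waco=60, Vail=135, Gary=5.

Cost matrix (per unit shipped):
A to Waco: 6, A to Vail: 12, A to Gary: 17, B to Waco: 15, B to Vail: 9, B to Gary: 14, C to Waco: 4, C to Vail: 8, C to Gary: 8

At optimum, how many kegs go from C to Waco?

50

Solving gives:
  A to Waco: 10 kegs
  B to Vail: 95 kegs
  C to Waco: 50 kegs
  C to Vail: 40 kegs
  C to Gary: 5 kegs
Total cost = 1475.
So C→Waco carries 50 kegs.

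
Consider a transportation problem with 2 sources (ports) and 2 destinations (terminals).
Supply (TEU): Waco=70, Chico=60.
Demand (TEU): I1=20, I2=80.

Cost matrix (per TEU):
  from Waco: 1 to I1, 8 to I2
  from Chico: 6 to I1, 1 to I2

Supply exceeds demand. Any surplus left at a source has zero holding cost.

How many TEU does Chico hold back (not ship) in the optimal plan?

0

An optimal plan:
  Waco->I1: 20 × 1 = 20
  Waco->I2: 20 × 8 = 160
  Chico->I2: 60 × 1 = 60
Total cost = 240.
Chico ships 60 of its 60, leaving 0.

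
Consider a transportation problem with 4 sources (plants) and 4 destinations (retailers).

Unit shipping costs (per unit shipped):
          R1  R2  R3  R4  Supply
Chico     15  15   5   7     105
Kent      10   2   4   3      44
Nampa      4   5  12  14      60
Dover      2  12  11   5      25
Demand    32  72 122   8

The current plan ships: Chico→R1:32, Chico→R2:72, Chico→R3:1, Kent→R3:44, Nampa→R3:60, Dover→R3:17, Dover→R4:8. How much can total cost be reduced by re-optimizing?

1690

Current plan cost = 32·15 + 72·15 + 1·5 + 44·4 + 60·12 + 17·11 + 8·5 = 2688.
Optimal plan:
  Chico to R3: 105 × 5 = 525
  Kent to R2: 19 × 2 = 38
  Kent to R3: 17 × 4 = 68
  Kent to R4: 8 × 3 = 24
  Nampa to R1: 7 × 4 = 28
  Nampa to R2: 53 × 5 = 265
  Dover to R1: 25 × 2 = 50
Optimal cost = 998.
Saving = 2688 − 998 = 1690.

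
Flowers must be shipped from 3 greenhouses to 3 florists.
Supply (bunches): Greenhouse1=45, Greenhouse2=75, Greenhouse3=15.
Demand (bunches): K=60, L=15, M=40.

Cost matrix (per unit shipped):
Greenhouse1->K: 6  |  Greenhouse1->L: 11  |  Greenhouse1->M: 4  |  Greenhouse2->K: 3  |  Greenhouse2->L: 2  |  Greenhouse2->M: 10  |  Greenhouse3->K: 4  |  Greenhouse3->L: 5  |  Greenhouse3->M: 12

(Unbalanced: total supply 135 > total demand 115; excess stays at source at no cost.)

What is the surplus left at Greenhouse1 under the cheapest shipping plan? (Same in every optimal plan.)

5

An optimal plan:
  Greenhouse1 to M: 40 bunches
  Greenhouse2 to K: 60 bunches
  Greenhouse2 to L: 15 bunches
Total cost = 370.
Greenhouse1 ships 40 of its 45, leaving 5.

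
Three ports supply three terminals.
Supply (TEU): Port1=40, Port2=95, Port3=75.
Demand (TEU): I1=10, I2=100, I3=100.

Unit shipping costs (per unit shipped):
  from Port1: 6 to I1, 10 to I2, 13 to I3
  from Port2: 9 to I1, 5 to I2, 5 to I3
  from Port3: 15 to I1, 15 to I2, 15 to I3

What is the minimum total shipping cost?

One minimum-cost allocation:
  Port1→I1: 10 TEU
  Port1→I2: 30 TEU
  Port2→I3: 95 TEU
  Port3→I2: 70 TEU
  Port3→I3: 5 TEU
Total cost = 1960.

1960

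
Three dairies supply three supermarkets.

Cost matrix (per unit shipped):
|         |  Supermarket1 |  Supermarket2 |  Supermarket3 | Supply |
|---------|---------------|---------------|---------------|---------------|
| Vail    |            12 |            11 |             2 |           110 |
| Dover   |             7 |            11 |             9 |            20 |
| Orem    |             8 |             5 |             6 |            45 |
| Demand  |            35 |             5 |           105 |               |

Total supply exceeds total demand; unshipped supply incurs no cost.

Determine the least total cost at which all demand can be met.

495

A cheapest plan:
  Vail->Supermarket3: 105 crates
  Dover->Supermarket1: 20 crates
  Orem->Supermarket1: 15 crates
  Orem->Supermarket2: 5 crates
Total cost = 495.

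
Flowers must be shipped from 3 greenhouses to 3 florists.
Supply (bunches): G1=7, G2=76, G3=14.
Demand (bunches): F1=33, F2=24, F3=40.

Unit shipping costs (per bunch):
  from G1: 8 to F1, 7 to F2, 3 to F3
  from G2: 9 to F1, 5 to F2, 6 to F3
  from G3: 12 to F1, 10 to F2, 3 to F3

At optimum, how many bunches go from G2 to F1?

Solving gives:
  G1→F3: 7 × 3 = 21
  G2→F1: 33 × 9 = 297
  G2→F2: 24 × 5 = 120
  G2→F3: 19 × 6 = 114
  G3→F3: 14 × 3 = 42
Total cost = 594.
So G2→F1 carries 33 bunches.

33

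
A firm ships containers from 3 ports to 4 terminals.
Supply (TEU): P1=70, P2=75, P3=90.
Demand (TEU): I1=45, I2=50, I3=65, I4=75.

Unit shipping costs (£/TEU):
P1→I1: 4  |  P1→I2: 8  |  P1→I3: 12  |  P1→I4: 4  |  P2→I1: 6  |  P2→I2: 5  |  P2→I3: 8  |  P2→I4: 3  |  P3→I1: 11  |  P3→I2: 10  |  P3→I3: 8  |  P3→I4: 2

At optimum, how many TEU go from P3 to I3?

Solving gives:
  P1→I1: 45 × £4 = £180
  P1→I4: 25 × £4 = £100
  P2→I2: 50 × £5 = £250
  P2→I3: 25 × £8 = £200
  P3→I3: 40 × £8 = £320
  P3→I4: 50 × £2 = £100
Total cost = £1150.
So P3→I3 carries 40 TEU.

40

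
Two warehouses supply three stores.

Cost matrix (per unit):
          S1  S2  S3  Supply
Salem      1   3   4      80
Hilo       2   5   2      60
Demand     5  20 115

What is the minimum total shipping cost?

405

An optimal shipping plan:
  Salem to S1: 5 × 1 = 5
  Salem to S2: 20 × 3 = 60
  Salem to S3: 55 × 4 = 220
  Hilo to S3: 60 × 2 = 120
Total = 5 + 60 + 220 + 120 = 405.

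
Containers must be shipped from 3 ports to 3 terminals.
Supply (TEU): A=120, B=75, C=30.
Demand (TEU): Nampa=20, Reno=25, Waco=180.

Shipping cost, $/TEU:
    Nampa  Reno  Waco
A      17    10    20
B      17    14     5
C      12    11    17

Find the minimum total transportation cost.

2935

A cheapest plan:
  A->Reno: 25 × $10 = $250
  A->Waco: 95 × $20 = $1900
  B->Waco: 75 × $5 = $375
  C->Nampa: 20 × $12 = $240
  C->Waco: 10 × $17 = $170
Total = 250 + 1900 + 375 + 240 + 170 = $2935.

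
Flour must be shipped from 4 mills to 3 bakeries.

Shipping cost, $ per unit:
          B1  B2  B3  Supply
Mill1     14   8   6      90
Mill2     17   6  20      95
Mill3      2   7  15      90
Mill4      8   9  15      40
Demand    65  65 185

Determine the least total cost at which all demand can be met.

An optimal shipping plan:
  Mill1→B3: 90 × $6 = $540
  Mill2→B2: 65 × $6 = $390
  Mill2→B3: 30 × $20 = $600
  Mill3→B1: 65 × $2 = $130
  Mill3→B3: 25 × $15 = $375
  Mill4→B3: 40 × $15 = $600
Total = 540 + 390 + 600 + 130 + 375 + 600 = $2635.

2635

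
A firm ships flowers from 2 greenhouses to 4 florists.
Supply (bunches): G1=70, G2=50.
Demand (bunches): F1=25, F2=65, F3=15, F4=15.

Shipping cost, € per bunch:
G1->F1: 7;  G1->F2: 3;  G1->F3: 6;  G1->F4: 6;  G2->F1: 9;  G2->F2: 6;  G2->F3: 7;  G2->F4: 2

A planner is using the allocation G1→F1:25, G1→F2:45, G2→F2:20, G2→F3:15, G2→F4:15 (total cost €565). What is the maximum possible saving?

20

Current plan cost = 25·7 + 45·3 + 20·6 + 15·7 + 15·2 = €565.
Optimal plan:
  G1→F1: 5 bunches
  G1→F2: 65 bunches
  G2→F1: 20 bunches
  G2→F3: 15 bunches
  G2→F4: 15 bunches
Optimal cost = €545.
Saving = 565 − 545 = €20.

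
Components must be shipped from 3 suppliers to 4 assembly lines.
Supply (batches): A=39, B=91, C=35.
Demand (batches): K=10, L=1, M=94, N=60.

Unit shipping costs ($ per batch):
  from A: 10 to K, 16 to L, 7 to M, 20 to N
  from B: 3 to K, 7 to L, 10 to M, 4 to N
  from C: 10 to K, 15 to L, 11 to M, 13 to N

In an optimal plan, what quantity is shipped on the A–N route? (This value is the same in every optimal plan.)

0

Solving gives:
  A→M: 39 × $7 = $273
  B→K: 10 × $3 = $30
  B→L: 1 × $7 = $7
  B→M: 20 × $10 = $200
  B→N: 60 × $4 = $240
  C→M: 35 × $11 = $385
Total cost = $1135.
The route A→N is not used.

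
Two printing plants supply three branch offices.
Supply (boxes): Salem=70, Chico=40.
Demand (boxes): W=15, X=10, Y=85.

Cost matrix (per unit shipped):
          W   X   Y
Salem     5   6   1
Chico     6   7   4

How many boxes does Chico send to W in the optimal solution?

15

Optimal shipments:
  Salem->Y: 70 boxes
  Chico->W: 15 boxes
  Chico->X: 10 boxes
  Chico->Y: 15 boxes
Total cost = 290.
So Chico→W carries 15 boxes.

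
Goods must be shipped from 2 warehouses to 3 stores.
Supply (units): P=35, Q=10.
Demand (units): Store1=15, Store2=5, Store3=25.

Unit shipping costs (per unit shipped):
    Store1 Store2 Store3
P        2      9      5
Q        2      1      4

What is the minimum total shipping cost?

155

One minimum-cost allocation:
  P–Store1: 15 × 2 = 30
  P–Store3: 20 × 5 = 100
  Q–Store2: 5 × 1 = 5
  Q–Store3: 5 × 4 = 20
Total = 30 + 100 + 5 + 20 = 155.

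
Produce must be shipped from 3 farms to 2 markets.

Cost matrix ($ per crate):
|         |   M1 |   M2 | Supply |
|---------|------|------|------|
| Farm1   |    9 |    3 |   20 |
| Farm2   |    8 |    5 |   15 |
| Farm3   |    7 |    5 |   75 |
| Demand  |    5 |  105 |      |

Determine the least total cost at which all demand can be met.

An optimal shipping plan:
  Farm1–M2: 20 × $3 = $60
  Farm2–M2: 15 × $5 = $75
  Farm3–M1: 5 × $7 = $35
  Farm3–M2: 70 × $5 = $350
Total = 60 + 75 + 35 + 350 = $520.
(Supply check: Farm1 ships 20; Farm2 ships 15; Farm3 ships 75.)

520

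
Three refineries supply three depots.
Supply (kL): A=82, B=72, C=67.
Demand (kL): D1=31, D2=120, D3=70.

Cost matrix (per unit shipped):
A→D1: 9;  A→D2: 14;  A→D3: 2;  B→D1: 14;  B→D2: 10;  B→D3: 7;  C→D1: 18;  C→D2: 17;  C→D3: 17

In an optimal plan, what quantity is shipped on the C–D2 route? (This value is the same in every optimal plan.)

48

Solving gives:
  A->D1: 12 kL
  A->D3: 70 kL
  B->D2: 72 kL
  C->D1: 19 kL
  C->D2: 48 kL
Total cost = 2126.
So C→D2 carries 48 kL.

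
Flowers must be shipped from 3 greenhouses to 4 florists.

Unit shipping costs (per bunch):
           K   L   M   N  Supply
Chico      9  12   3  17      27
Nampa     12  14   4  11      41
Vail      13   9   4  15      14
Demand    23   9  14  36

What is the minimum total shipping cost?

An optimal shipping plan:
  Chico→K: 23 bunches
  Chico→M: 4 bunches
  Nampa→M: 5 bunches
  Nampa→N: 36 bunches
  Vail→L: 9 bunches
  Vail→M: 5 bunches
Total cost = 736.

736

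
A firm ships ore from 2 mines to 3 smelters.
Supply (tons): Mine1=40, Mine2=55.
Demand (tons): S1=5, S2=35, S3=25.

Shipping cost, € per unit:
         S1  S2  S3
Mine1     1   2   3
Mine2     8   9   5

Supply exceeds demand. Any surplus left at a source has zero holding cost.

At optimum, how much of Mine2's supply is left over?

Minimum-cost shipments:
  Mine1 to S1: 5 × €1 = €5
  Mine1 to S2: 35 × €2 = €70
  Mine2 to S3: 25 × €5 = €125
Total cost = €200.
Mine2 ships 25 of its 55, leaving 30.

30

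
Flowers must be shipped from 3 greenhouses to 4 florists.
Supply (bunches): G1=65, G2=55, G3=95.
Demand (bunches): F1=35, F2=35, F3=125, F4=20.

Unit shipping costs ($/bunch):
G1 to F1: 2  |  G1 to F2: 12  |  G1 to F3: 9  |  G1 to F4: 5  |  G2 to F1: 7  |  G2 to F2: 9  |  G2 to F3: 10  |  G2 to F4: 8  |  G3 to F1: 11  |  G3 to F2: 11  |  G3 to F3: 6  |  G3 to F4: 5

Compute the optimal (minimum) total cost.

An optimal shipping plan:
  G1–F1: 35 × $2 = $70
  G1–F3: 10 × $9 = $90
  G1–F4: 20 × $5 = $100
  G2–F2: 35 × $9 = $315
  G2–F3: 20 × $10 = $200
  G3–F3: 95 × $6 = $570
Total = 70 + 90 + 100 + 315 + 200 + 570 = $1345.

1345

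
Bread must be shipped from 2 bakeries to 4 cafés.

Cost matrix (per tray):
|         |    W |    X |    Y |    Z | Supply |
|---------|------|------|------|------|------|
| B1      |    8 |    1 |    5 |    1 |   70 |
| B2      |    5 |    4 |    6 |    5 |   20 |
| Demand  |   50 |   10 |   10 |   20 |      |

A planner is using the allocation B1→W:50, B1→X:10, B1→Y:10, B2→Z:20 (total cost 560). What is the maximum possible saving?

Current plan cost = 50·8 + 10·1 + 10·5 + 20·5 = 560.
Optimal plan:
  B1 to W: 30 × 8 = 240
  B1 to X: 10 × 1 = 10
  B1 to Y: 10 × 5 = 50
  B1 to Z: 20 × 1 = 20
  B2 to W: 20 × 5 = 100
Optimal cost = 420.
Saving = 560 − 420 = 140.

140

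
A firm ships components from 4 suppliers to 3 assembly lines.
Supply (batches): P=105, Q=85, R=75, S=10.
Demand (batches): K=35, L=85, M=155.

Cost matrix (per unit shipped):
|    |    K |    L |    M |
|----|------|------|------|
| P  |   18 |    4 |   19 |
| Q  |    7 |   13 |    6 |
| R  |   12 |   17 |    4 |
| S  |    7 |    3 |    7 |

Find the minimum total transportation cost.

An optimal shipping plan:
  P to K: 20 × 18 = 360
  P to L: 85 × 4 = 340
  Q to K: 5 × 7 = 35
  Q to M: 80 × 6 = 480
  R to M: 75 × 4 = 300
  S to K: 10 × 7 = 70
Total = 360 + 340 + 35 + 480 + 300 + 70 = 1585.

1585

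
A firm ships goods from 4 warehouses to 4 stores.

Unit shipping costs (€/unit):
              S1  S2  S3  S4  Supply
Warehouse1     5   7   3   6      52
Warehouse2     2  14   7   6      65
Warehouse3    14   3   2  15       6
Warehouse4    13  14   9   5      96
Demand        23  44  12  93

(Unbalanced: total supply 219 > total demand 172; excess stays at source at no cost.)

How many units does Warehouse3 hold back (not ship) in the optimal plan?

0

Minimum-cost shipments:
  Warehouse1->S2: 38 × €7 = €266
  Warehouse1->S3: 12 × €3 = €36
  Warehouse2->S1: 23 × €2 = €46
  Warehouse3->S2: 6 × €3 = €18
  Warehouse4->S4: 93 × €5 = €465
Total cost = €831.
Warehouse3 ships 6 of its 6, leaving 0.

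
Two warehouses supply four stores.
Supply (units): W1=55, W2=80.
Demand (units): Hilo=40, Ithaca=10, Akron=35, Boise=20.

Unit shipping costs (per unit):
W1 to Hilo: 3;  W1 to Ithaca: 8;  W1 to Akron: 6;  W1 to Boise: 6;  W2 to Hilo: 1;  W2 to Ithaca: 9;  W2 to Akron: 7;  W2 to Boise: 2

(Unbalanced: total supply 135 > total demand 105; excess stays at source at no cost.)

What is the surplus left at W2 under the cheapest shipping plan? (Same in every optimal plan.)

An optimal plan:
  W1 to Ithaca: 10 × 8 = 80
  W1 to Akron: 35 × 6 = 210
  W2 to Hilo: 40 × 1 = 40
  W2 to Boise: 20 × 2 = 40
Total cost = 370.
W2 ships 60 of its 80, leaving 20.

20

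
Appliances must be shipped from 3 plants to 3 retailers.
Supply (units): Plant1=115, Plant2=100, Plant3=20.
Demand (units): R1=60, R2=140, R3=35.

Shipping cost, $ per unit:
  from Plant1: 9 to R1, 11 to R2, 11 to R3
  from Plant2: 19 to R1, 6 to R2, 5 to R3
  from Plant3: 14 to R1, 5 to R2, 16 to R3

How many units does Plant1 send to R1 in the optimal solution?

60

Solving gives:
  Plant1 to R1: 60 × $9 = $540
  Plant1 to R2: 55 × $11 = $605
  Plant2 to R2: 65 × $6 = $390
  Plant2 to R3: 35 × $5 = $175
  Plant3 to R2: 20 × $5 = $100
Total cost = $1810.
So Plant1→R1 carries 60 units.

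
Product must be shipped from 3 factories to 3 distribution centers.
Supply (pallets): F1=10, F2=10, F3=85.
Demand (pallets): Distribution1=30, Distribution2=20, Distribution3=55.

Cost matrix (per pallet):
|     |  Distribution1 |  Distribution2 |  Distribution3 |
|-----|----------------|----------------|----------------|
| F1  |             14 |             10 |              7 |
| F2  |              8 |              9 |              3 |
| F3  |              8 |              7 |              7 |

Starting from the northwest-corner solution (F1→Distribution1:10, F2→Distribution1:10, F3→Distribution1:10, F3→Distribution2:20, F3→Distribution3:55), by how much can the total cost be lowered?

100

Current plan cost = 10·14 + 10·8 + 10·8 + 20·7 + 55·7 = 825.
Optimal plan:
  F1→Distribution3: 10 pallets
  F2→Distribution3: 10 pallets
  F3→Distribution1: 30 pallets
  F3→Distribution2: 20 pallets
  F3→Distribution3: 35 pallets
Optimal cost = 725.
Saving = 825 − 725 = 100.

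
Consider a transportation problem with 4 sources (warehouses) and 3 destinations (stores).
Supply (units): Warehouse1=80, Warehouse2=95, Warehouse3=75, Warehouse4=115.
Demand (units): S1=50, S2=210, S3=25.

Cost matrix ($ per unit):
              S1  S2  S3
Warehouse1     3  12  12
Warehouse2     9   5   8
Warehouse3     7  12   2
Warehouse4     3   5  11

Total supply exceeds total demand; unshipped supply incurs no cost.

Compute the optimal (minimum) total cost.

Optimal allocation:
  Warehouse1–S1: 50 × $3 = $150
  Warehouse2–S2: 95 × $5 = $475
  Warehouse3–S3: 25 × $2 = $50
  Warehouse4–S2: 115 × $5 = $575
Total = 150 + 475 + 50 + 575 = $1250.

1250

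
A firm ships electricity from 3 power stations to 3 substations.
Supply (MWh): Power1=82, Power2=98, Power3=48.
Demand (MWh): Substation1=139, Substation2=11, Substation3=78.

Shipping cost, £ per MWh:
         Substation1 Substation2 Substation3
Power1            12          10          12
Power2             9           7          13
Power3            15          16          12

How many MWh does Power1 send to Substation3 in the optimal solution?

30

Optimal shipments:
  Power1→Substation1: 41 × £12 = £492
  Power1→Substation2: 11 × £10 = £110
  Power1→Substation3: 30 × £12 = £360
  Power2→Substation1: 98 × £9 = £882
  Power3→Substation3: 48 × £12 = £576
Total cost = £2420.
So Power1→Substation3 carries 30 MWh.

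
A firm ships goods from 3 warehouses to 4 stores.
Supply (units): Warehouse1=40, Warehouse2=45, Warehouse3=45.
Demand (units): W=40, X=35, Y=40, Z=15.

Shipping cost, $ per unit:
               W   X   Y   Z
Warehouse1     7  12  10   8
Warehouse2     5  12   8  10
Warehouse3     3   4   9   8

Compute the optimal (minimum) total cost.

810

A cheapest plan:
  Warehouse1->Y: 25 units
  Warehouse1->Z: 15 units
  Warehouse2->W: 30 units
  Warehouse2->Y: 15 units
  Warehouse3->W: 10 units
  Warehouse3->X: 35 units
Total cost = $810.
(Supply check: Warehouse1 ships 40; Warehouse2 ships 45; Warehouse3 ships 45.)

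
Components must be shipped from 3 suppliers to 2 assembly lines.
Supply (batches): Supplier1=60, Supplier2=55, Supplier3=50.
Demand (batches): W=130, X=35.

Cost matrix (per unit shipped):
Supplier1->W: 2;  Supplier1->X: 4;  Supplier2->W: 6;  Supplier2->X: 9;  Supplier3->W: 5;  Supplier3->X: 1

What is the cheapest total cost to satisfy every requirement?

560

An optimal shipping plan:
  Supplier1→W: 60 × 2 = 120
  Supplier2→W: 55 × 6 = 330
  Supplier3→W: 15 × 5 = 75
  Supplier3→X: 35 × 1 = 35
Total = 120 + 330 + 75 + 35 = 560.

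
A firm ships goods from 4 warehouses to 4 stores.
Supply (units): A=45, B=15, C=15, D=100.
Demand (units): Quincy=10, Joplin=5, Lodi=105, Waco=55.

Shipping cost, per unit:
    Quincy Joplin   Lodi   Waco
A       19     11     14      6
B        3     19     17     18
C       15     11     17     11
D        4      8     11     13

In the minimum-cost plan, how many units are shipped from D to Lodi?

100

Solving gives:
  A–Waco: 45 × 6 = 270
  B–Quincy: 10 × 3 = 30
  B–Lodi: 5 × 17 = 85
  C–Joplin: 5 × 11 = 55
  C–Waco: 10 × 11 = 110
  D–Lodi: 100 × 11 = 1100
Total cost = 1650.
So D→Lodi carries 100 units.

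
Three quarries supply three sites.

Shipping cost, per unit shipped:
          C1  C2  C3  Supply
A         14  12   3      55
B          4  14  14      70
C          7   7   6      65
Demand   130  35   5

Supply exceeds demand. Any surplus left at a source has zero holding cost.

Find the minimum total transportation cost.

1110

An optimal shipping plan:
  A->C2: 30 truckloads
  A->C3: 5 truckloads
  B->C1: 70 truckloads
  C->C1: 60 truckloads
  C->C2: 5 truckloads
Total cost = 1110.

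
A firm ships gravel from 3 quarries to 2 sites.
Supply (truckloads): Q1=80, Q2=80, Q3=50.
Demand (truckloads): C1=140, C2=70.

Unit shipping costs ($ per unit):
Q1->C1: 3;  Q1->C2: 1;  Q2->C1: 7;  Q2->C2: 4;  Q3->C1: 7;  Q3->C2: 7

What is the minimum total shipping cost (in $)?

940

An optimal shipping plan:
  Q1->C1: 80 × $3 = $240
  Q2->C1: 10 × $7 = $70
  Q2->C2: 70 × $4 = $280
  Q3->C1: 50 × $7 = $350
Total = 240 + 70 + 280 + 350 = $940.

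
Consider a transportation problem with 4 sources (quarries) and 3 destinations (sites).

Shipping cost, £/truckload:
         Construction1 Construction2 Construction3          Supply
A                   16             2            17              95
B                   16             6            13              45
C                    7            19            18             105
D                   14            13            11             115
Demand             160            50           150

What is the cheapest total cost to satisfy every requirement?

An optimal shipping plan:
  A→Construction1: 45 truckloads
  A→Construction2: 50 truckloads
  B→Construction1: 10 truckloads
  B→Construction3: 35 truckloads
  C→Construction1: 105 truckloads
  D→Construction3: 115 truckloads
Total cost = £3435.

3435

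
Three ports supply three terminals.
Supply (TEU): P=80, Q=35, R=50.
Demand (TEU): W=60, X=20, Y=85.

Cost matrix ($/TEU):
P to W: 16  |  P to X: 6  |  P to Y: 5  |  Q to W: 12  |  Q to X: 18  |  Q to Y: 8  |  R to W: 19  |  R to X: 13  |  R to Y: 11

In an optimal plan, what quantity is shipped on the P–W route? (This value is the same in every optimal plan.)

Solving gives:
  P to X: 20 TEU
  P to Y: 60 TEU
  Q to W: 35 TEU
  R to W: 25 TEU
  R to Y: 25 TEU
Total cost = $1590.
The route P→W is not used.

0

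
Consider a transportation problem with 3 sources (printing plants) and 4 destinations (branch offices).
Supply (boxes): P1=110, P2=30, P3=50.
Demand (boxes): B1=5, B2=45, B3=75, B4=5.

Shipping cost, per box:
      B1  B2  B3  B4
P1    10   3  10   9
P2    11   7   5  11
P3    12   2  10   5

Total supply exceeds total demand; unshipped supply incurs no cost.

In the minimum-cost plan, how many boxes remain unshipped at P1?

60

Minimum-cost shipments:
  P1 to B1: 5 × 10 = 50
  P1 to B3: 45 × 10 = 450
  P2 to B3: 30 × 5 = 150
  P3 to B2: 45 × 2 = 90
  P3 to B4: 5 × 5 = 25
Total cost = 765.
P1 ships 50 of its 110, leaving 60.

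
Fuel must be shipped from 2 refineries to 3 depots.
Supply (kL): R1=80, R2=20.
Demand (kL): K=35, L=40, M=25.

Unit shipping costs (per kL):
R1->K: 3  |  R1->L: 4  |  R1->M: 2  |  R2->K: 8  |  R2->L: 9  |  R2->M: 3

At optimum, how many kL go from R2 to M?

20

Solving gives:
  R1 to K: 35 × 3 = 105
  R1 to L: 40 × 4 = 160
  R1 to M: 5 × 2 = 10
  R2 to M: 20 × 3 = 60
Total cost = 335.
So R2→M carries 20 kL.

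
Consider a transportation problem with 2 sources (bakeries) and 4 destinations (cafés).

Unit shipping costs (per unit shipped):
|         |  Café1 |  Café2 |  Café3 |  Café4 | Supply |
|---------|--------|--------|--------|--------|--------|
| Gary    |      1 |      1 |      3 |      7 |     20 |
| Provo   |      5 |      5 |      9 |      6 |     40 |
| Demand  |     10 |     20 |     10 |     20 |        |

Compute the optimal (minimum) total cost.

One minimum-cost allocation:
  Gary–Café1: 10 × 1 = 10
  Gary–Café3: 10 × 3 = 30
  Provo–Café2: 20 × 5 = 100
  Provo–Café4: 20 × 6 = 120
Total = 10 + 30 + 100 + 120 = 260.

260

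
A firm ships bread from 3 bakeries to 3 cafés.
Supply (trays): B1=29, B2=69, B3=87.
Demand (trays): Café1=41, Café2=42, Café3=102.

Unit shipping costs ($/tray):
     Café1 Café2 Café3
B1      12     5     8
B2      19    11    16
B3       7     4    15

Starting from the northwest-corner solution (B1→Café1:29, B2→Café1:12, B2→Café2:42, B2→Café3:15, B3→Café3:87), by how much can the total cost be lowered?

732

Current plan cost = 29·12 + 12·19 + 42·11 + 15·16 + 87·15 = $2583.
Optimal plan:
  B1→Café3: 29 trays
  B2→Café3: 69 trays
  B3→Café1: 41 trays
  B3→Café2: 42 trays
  B3→Café3: 4 trays
Optimal cost = $1851.
Saving = 2583 − 1851 = $732.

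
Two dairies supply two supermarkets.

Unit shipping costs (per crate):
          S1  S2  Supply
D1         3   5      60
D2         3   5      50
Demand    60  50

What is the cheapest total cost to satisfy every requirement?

A cheapest plan:
  D1->S1: 10 crates
  D1->S2: 50 crates
  D2->S1: 50 crates
Total cost = 430.

430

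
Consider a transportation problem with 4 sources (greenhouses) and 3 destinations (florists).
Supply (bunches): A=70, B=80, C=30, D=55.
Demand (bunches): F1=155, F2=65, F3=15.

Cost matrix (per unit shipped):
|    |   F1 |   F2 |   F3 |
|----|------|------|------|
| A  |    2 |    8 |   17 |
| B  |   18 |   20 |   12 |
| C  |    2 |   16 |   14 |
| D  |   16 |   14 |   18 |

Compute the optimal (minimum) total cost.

2340

One minimum-cost allocation:
  A→F1: 70 × 2 = 140
  B→F1: 55 × 18 = 990
  B→F2: 10 × 20 = 200
  B→F3: 15 × 12 = 180
  C→F1: 30 × 2 = 60
  D→F2: 55 × 14 = 770
Total = 140 + 990 + 200 + 180 + 60 + 770 = 2340.
(Supply check: A ships 70; B ships 80; C ships 30; D ships 55.)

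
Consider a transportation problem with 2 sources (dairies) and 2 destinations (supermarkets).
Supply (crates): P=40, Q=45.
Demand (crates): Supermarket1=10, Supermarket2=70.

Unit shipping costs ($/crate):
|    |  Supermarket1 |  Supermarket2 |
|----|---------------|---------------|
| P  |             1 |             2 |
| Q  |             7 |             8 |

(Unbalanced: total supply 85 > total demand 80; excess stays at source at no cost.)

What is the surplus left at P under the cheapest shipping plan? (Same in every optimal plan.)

0

Minimum-cost shipments:
  P->Supermarket1: 10 × $1 = $10
  P->Supermarket2: 30 × $2 = $60
  Q->Supermarket2: 40 × $8 = $320
Total cost = $390.
P ships 40 of its 40, leaving 0.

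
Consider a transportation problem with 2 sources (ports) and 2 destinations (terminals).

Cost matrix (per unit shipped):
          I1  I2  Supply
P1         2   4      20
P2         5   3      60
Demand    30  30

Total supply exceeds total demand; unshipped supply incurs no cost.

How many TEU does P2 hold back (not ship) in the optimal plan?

An optimal plan:
  P1->I1: 20 × 2 = 40
  P2->I1: 10 × 5 = 50
  P2->I2: 30 × 3 = 90
Total cost = 180.
P2 ships 40 of its 60, leaving 20.

20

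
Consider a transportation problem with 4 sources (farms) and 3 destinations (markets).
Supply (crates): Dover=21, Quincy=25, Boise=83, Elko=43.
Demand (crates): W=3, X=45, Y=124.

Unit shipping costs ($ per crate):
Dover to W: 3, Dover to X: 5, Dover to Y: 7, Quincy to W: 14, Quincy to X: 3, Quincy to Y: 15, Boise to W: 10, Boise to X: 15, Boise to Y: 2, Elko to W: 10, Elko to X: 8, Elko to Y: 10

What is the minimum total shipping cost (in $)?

766

An optimal shipping plan:
  Dover→W: 3 crates
  Dover→X: 18 crates
  Quincy→X: 25 crates
  Boise→Y: 83 crates
  Elko→X: 2 crates
  Elko→Y: 41 crates
Total cost = $766.
(Supply check: Dover ships 21; Quincy ships 25; Boise ships 83; Elko ships 43.)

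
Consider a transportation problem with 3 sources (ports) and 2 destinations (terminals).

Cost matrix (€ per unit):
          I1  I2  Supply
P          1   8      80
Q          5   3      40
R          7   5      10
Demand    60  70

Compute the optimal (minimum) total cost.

390

One minimum-cost allocation:
  P to I1: 60 × €1 = €60
  P to I2: 20 × €8 = €160
  Q to I2: 40 × €3 = €120
  R to I2: 10 × €5 = €50
Total = 60 + 160 + 120 + 50 = €390.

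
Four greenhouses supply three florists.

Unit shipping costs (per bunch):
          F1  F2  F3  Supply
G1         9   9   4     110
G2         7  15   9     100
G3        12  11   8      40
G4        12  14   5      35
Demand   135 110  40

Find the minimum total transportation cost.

A cheapest plan:
  G1→F1: 35 bunches
  G1→F2: 70 bunches
  G1→F3: 5 bunches
  G2→F1: 100 bunches
  G3→F2: 40 bunches
  G4→F3: 35 bunches
Total cost = 2280.
(Supply check: G1 ships 110; G2 ships 100; G3 ships 40; G4 ships 35.)

2280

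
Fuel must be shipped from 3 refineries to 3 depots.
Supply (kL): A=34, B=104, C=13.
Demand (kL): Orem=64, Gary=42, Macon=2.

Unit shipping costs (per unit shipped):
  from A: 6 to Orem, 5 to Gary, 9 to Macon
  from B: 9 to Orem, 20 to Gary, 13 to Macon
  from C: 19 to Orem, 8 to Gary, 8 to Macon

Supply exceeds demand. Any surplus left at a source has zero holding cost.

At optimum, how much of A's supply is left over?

0

Minimum-cost shipments:
  A->Gary: 34 × 5 = 170
  B->Orem: 64 × 9 = 576
  C->Gary: 8 × 8 = 64
  C->Macon: 2 × 8 = 16
Total cost = 826.
A ships 34 of its 34, leaving 0.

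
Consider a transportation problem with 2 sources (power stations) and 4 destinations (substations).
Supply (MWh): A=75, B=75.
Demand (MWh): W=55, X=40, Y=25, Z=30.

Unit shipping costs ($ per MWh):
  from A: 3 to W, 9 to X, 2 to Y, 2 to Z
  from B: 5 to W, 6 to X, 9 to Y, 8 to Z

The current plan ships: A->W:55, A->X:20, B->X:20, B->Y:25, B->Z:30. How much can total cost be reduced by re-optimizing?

Current plan cost = 55·3 + 20·9 + 20·6 + 25·9 + 30·8 = $930.
Optimal plan:
  A→W: 20 MWh
  A→Y: 25 MWh
  A→Z: 30 MWh
  B→W: 35 MWh
  B→X: 40 MWh
Optimal cost = $585.
Saving = 930 − 585 = $345.

345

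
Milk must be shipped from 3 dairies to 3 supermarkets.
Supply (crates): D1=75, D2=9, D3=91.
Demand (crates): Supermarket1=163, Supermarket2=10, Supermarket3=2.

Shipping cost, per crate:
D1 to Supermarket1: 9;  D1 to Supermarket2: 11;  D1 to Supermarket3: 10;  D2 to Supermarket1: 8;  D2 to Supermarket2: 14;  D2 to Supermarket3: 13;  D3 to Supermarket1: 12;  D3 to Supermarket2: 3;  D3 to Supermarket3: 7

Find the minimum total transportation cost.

Optimal allocation:
  D1 to Supermarket1: 75 crates
  D2 to Supermarket1: 9 crates
  D3 to Supermarket1: 79 crates
  D3 to Supermarket2: 10 crates
  D3 to Supermarket3: 2 crates
Total cost = 1739.

1739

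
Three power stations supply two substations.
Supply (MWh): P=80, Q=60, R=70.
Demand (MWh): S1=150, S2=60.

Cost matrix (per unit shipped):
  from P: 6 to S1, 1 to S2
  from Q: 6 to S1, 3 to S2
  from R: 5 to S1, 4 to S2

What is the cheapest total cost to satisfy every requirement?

An optimal shipping plan:
  P→S1: 20 × 6 = 120
  P→S2: 60 × 1 = 60
  Q→S1: 60 × 6 = 360
  R→S1: 70 × 5 = 350
Total = 120 + 60 + 360 + 350 = 890.

890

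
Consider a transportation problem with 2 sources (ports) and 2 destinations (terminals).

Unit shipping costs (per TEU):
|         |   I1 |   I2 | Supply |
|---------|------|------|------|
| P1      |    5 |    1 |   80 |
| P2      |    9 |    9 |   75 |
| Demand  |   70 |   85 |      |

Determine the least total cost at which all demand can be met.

A cheapest plan:
  P1 to I2: 80 × 1 = 80
  P2 to I1: 70 × 9 = 630
  P2 to I2: 5 × 9 = 45
Total = 80 + 630 + 45 = 755.

755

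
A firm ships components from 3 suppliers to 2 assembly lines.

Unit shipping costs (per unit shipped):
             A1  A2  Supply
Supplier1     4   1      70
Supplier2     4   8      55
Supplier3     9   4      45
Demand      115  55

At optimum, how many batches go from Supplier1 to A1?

Solving gives:
  Supplier1–A1: 60 × 4 = 240
  Supplier1–A2: 10 × 1 = 10
  Supplier2–A1: 55 × 4 = 220
  Supplier3–A2: 45 × 4 = 180
Total cost = 650.
So Supplier1→A1 carries 60 batches.

60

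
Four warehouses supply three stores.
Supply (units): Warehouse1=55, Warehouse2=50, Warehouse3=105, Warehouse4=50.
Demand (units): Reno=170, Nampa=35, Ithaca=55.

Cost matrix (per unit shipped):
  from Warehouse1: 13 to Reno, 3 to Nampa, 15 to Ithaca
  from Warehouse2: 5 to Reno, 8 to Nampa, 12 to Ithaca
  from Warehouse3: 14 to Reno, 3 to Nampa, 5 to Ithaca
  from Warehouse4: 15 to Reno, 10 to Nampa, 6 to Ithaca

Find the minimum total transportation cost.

Optimal allocation:
  Warehouse1–Reno: 55 × 13 = 715
  Warehouse2–Reno: 50 × 5 = 250
  Warehouse3–Reno: 65 × 14 = 910
  Warehouse3–Nampa: 35 × 3 = 105
  Warehouse3–Ithaca: 5 × 5 = 25
  Warehouse4–Ithaca: 50 × 6 = 300
Total = 715 + 250 + 910 + 105 + 25 + 300 = 2305.

2305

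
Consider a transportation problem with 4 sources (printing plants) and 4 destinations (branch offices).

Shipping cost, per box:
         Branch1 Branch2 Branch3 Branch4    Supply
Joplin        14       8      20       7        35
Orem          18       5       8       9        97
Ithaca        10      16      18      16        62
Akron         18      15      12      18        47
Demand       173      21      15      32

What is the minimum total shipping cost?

Optimal allocation:
  Joplin–Branch1: 35 × 14 = 490
  Orem–Branch1: 29 × 18 = 522
  Orem–Branch2: 21 × 5 = 105
  Orem–Branch3: 15 × 8 = 120
  Orem–Branch4: 32 × 9 = 288
  Ithaca–Branch1: 62 × 10 = 620
  Akron–Branch1: 47 × 18 = 846
Total = 490 + 522 + 105 + 120 + 288 + 620 + 846 = 2991.
(Supply check: Joplin ships 35; Orem ships 97; Ithaca ships 62; Akron ships 47.)

2991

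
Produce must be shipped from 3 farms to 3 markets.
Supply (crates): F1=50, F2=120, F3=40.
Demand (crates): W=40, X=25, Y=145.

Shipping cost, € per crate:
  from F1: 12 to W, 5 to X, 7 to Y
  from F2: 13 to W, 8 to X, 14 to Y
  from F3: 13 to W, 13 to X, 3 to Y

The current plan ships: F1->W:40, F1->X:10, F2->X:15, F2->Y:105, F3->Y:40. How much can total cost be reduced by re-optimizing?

280

Current plan cost = 40·12 + 10·5 + 15·8 + 105·14 + 40·3 = €2240.
Optimal plan:
  F1→Y: 50 × €7 = €350
  F2→W: 40 × €13 = €520
  F2→X: 25 × €8 = €200
  F2→Y: 55 × €14 = €770
  F3→Y: 40 × €3 = €120
Optimal cost = €1960.
Saving = 2240 − 1960 = €280.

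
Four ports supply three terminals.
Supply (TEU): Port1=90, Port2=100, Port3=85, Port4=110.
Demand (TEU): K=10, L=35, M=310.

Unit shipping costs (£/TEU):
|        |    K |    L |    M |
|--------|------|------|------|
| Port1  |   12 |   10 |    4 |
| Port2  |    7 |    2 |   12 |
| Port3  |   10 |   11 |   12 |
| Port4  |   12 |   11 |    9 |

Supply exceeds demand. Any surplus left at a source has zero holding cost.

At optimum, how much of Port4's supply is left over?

An optimal plan:
  Port1–M: 90 TEU
  Port2–K: 10 TEU
  Port2–L: 35 TEU
  Port2–M: 25 TEU
  Port3–M: 85 TEU
  Port4–M: 110 TEU
Total cost = £2810.
Port4 ships 110 of its 110, leaving 0.

0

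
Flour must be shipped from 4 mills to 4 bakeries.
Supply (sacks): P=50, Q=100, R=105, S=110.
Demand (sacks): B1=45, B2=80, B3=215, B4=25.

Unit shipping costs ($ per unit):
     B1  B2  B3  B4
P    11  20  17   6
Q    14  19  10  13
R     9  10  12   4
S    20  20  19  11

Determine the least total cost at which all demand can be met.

One minimum-cost allocation:
  P–B1: 45 × $11 = $495
  P–B4: 5 × $6 = $30
  Q–B3: 100 × $10 = $1000
  R–B2: 80 × $10 = $800
  R–B3: 25 × $12 = $300
  S–B3: 90 × $19 = $1710
  S–B4: 20 × $11 = $220
Total = 495 + 30 + 1000 + 800 + 300 + 1710 + 220 = $4555.
(Supply check: P ships 50; Q ships 100; R ships 105; S ships 110.)

4555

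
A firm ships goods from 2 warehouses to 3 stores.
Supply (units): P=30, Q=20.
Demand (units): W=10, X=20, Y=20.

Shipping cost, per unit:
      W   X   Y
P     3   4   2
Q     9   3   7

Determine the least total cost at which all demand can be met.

An optimal shipping plan:
  P→W: 10 units
  P→Y: 20 units
  Q→X: 20 units
Total cost = 130.
(Supply check: P ships 30; Q ships 20.)

130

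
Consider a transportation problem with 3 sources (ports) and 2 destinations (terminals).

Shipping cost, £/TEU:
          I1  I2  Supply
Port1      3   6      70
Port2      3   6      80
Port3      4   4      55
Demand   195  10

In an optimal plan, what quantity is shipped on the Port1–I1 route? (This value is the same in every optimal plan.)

70

The minimum-cost plan:
  Port1–I1: 70 × £3 = £210
  Port2–I1: 80 × £3 = £240
  Port3–I1: 45 × £4 = £180
  Port3–I2: 10 × £4 = £40
Total cost = £670.
So Port1→I1 carries 70 TEU.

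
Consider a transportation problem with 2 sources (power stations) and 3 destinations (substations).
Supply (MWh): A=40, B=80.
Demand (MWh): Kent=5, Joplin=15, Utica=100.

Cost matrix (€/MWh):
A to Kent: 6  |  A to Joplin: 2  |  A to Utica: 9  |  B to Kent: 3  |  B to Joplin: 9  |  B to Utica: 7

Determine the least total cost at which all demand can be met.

An optimal shipping plan:
  A to Joplin: 15 × €2 = €30
  A to Utica: 25 × €9 = €225
  B to Kent: 5 × €3 = €15
  B to Utica: 75 × €7 = €525
Total = 30 + 225 + 15 + 525 = €795.

795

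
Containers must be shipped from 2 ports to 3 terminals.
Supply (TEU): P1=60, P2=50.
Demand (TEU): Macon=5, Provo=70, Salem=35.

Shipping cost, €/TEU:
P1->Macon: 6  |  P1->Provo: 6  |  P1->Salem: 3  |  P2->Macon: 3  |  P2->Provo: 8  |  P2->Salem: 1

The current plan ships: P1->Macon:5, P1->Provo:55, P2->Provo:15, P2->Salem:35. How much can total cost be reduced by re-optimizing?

Current plan cost = 5·6 + 55·6 + 15·8 + 35·1 = €515.
Optimal plan:
  P1–Provo: 60 × €6 = €360
  P2–Macon: 5 × €3 = €15
  P2–Provo: 10 × €8 = €80
  P2–Salem: 35 × €1 = €35
Optimal cost = €490.
Saving = 515 − 490 = €25.

25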